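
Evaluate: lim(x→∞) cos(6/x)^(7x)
This is an exponential indeterminate form.

For exponential indeterminate forms, take the natural log:
  Let L = lim(x→∞) cos(6/x)^(7x)
  Then ln(L) = lim(x→∞) [exponent × ln(base)]
  Evaluate using L'Hôpital or standard limits, then exponentiate.
  L = 1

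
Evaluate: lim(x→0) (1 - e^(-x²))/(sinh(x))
This is a 0/0 indeterminate form.

Apply L'Hôpital's rule: differentiate numerator and denominator separately.
  f(x) = 1 - e^(-x^2)   ⇒   f'(x) = 2·x·e^(-x^2)
  g(x) = sinh(x)   ⇒   g'(x) = cosh(x)
  lim(x→0) f'(x)/g'(x) = lim(x→0) (2·x·e^(-x^2))/(cosh(x))
  = 0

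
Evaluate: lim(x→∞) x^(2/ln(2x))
This is an exponential indeterminate form.

For exponential indeterminate forms, take the natural log:
  Let L = lim(x→∞) x^(2/ln(2x))
  Then ln(L) = lim(x→∞) [exponent × ln(base)]
  Evaluate using L'Hôpital or standard limits, then exponentiate.
  L = e²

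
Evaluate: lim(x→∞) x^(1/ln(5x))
This is an exponential indeterminate form.

For exponential indeterminate forms, take the natural log:
  Let L = lim(x→∞) x^(1/ln(5x))
  Then ln(L) = lim(x→∞) [exponent × ln(base)]
  Evaluate using L'Hôpital or standard limits, then exponentiate.
  L = e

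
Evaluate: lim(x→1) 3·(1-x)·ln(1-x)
This is a 0·∞ indeterminate form.

Rewrite 0·∞ as a quotient (0/0 or ∞/∞ form), then apply L'Hôpital's rule:
  lim(x→1) 3·(1-x)·ln(1-x) = 0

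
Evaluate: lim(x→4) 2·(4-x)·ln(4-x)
This is a 0·∞ indeterminate form.

Rewrite 0·∞ as a quotient (0/0 or ∞/∞ form), then apply L'Hôpital's rule:
  lim(x→4) 2·(4-x)·ln(4-x) = 0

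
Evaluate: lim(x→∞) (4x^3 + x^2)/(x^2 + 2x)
This is an ∞/∞ indeterminate form.

Apply L'Hôpital's rule: differentiate numerator and denominator separately.
  f(x) = 4·x^3 + x^2   ⇒   f'(x) = 12·x^2 + 2·x
  g(x) = x^2 + 2·x   ⇒   g'(x) = 2·x + 2
  lim(x→∞) f'(x)/g'(x) = lim(x→∞) (12·x^2 + 2·x)/(2·x + 2)
  = ∞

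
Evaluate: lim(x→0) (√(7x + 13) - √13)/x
This is a standard limit.

Factor or rationalize the expression:
  lim(x→0) (√(7x + 13) - √13)/x = 7·sqrt(13)/26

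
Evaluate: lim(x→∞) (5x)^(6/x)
This is an exponential indeterminate form.

For exponential indeterminate forms, take the natural log:
  Let L = lim(x→∞) (5x)^(6/x)
  Then ln(L) = lim(x→∞) [exponent × ln(base)]
  Evaluate using L'Hôpital or standard limits, then exponentiate.
  L = 1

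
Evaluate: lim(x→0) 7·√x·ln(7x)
This is a 0·∞ indeterminate form.

Rewrite 0·∞ as a quotient (0/0 or ∞/∞ form), then apply L'Hôpital's rule:
  lim(x→0) 7·√x·ln(7x) = 0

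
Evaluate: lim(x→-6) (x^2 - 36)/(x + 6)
This is a standard limit.

Factor or rationalize the expression:
  lim(x→-6) (x^2 - 36)/(x + 6) = -12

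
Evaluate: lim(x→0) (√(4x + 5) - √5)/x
This is a standard limit.

Factor or rationalize the expression:
  lim(x→0) (√(4x + 5) - √5)/x = 2·sqrt(5)/5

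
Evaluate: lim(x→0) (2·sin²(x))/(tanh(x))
This is a 0/0 indeterminate form.

Apply L'Hôpital's rule: differentiate numerator and denominator separately.
  f(x) = 2·sin(x)^2   ⇒   f'(x) = 4·sin(x)·cos(x)
  g(x) = tanh(x)   ⇒   g'(x) = 1 - tanh(x)^2
  lim(x→0) f'(x)/g'(x) = lim(x→0) (4·sin(x)·cos(x))/(1 - tanh(x)^2)
  = 0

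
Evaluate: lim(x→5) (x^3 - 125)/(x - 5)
This is a standard limit.

Factor or rationalize the expression:
  lim(x→5) (x^3 - 125)/(x - 5) = 75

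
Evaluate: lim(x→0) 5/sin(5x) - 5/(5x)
This is an ∞-∞ indeterminate form.

Combine fractions or rationalize to convert ∞-∞ to 0/0 form:
  lim(x→0) 5/sin(5x) - 5/(5x) = 0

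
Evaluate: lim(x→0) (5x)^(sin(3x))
This is an exponential indeterminate form.

For exponential indeterminate forms, take the natural log:
  Let L = lim(x→0) (5x)^(sin(3x))
  Then ln(L) = lim(x→0) [exponent × ln(base)]
  Evaluate using L'Hôpital or standard limits, then exponentiate.
  L = 1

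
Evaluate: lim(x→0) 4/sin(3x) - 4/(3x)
This is an ∞-∞ indeterminate form.

Combine fractions or rationalize to convert ∞-∞ to 0/0 form:
  lim(x→0) 4/sin(3x) - 4/(3x) = 0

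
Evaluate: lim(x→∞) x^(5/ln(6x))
This is an exponential indeterminate form.

For exponential indeterminate forms, take the natural log:
  Let L = lim(x→∞) x^(5/ln(6x))
  Then ln(L) = lim(x→∞) [exponent × ln(base)]
  Evaluate using L'Hôpital or standard limits, then exponentiate.
  L = e^(5)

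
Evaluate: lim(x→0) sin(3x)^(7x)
This is an exponential indeterminate form.

For exponential indeterminate forms, take the natural log:
  Let L = lim(x→0) sin(3x)^(7x)
  Then ln(L) = lim(x→0) [exponent × ln(base)]
  Evaluate using L'Hôpital or standard limits, then exponentiate.
  L = 1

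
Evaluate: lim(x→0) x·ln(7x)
This is a 0·∞ indeterminate form.

Rewrite 0·∞ as a quotient (0/0 or ∞/∞ form), then apply L'Hôpital's rule:
  lim(x→0) x·ln(7x) = 0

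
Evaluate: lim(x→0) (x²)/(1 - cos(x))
This is a 0/0 indeterminate form.

Apply L'Hôpital's rule: differentiate numerator and denominator separately.
  f(x) = x^2   ⇒   f'(x) = 2·x
  g(x) = 1 - cos(x)   ⇒   g'(x) = sin(x)
  lim(x→0) f'(x)/g'(x) = lim(x→0) (2·x)/(sin(x))
  = 2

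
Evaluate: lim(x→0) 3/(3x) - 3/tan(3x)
This is an ∞-∞ indeterminate form.

Combine fractions or rationalize to convert ∞-∞ to 0/0 form:
  lim(x→0) 3/(3x) - 3/tan(3x) = 0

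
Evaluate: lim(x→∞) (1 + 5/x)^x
This is an exponential indeterminate form.

For exponential indeterminate forms, take the natural log:
  Let L = lim(x→∞) (1 + 5/x)^x
  Then ln(L) = lim(x→∞) [exponent × ln(base)]
  Evaluate using L'Hôpital or standard limits, then exponentiate.
  L = e^(5)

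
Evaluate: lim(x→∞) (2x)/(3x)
This is an ∞/∞ indeterminate form.

Apply L'Hôpital's rule: differentiate numerator and denominator separately.
  f(x) = 2·x   ⇒   f'(x) = 2
  g(x) = 3·x   ⇒   g'(x) = 3
  lim(x→∞) f'(x)/g'(x) = lim(x→∞) (2)/(3)
  = 2/3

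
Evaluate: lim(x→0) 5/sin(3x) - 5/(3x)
This is an ∞-∞ indeterminate form.

Combine fractions or rationalize to convert ∞-∞ to 0/0 form:
  lim(x→0) 5/sin(3x) - 5/(3x) = 0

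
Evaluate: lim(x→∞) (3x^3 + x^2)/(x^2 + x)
This is an ∞/∞ indeterminate form.

Apply L'Hôpital's rule: differentiate numerator and denominator separately.
  f(x) = 3·x^3 + x^2   ⇒   f'(x) = 9·x^2 + 2·x
  g(x) = x^2 + x   ⇒   g'(x) = 2·x + 1
  lim(x→∞) f'(x)/g'(x) = lim(x→∞) (9·x^2 + 2·x)/(2·x + 1)
  = ∞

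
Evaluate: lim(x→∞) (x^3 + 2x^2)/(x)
This is an ∞/∞ indeterminate form.

Apply L'Hôpital's rule: differentiate numerator and denominator separately.
  f(x) = x^3 + 2·x^2   ⇒   f'(x) = 3·x^2 + 4·x
  g(x) = x   ⇒   g'(x) = 1
  lim(x→∞) f'(x)/g'(x) = lim(x→∞) (3·x^2 + 4·x)/(1)
  = ∞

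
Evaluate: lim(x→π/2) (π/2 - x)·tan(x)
This is a 0·∞ indeterminate form.

Rewrite 0·∞ as a quotient (0/0 or ∞/∞ form), then apply L'Hôpital's rule:
  lim(x→π/2) (π/2 - x)·tan(x) = 1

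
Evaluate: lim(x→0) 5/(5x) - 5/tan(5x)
This is an ∞-∞ indeterminate form.

Combine fractions or rationalize to convert ∞-∞ to 0/0 form:
  lim(x→0) 5/(5x) - 5/tan(5x) = 0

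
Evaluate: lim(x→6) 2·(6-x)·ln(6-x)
This is a 0·∞ indeterminate form.

Rewrite 0·∞ as a quotient (0/0 or ∞/∞ form), then apply L'Hôpital's rule:
  lim(x→6) 2·(6-x)·ln(6-x) = 0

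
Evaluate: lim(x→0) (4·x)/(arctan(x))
This is a 0/0 indeterminate form.

Apply L'Hôpital's rule: differentiate numerator and denominator separately.
  f(x) = 4·x   ⇒   f'(x) = 4
  g(x) = atan(x)   ⇒   g'(x) = 1/(x^2 + 1)
  lim(x→0) f'(x)/g'(x) = lim(x→0) (4)/(1/(x^2 + 1))
  = 4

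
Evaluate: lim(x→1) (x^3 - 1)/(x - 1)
This is a standard limit.

Factor or rationalize the expression:
  lim(x→1) (x^3 - 1)/(x - 1) = 3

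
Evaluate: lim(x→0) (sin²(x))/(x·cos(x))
This is a 0/0 indeterminate form.

Apply L'Hôpital's rule: differentiate numerator and denominator separately.
  f(x) = sin(x)^2   ⇒   f'(x) = 2·sin(x)·cos(x)
  g(x) = x·cos(x)   ⇒   g'(x) = -x·sin(x) + cos(x)
  lim(x→0) f'(x)/g'(x) = lim(x→0) (2·sin(x)·cos(x))/(-x·sin(x) + cos(x))
  = 0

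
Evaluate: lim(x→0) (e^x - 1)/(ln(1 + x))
This is a 0/0 indeterminate form.

Apply L'Hôpital's rule: differentiate numerator and denominator separately.
  f(x) = e^(x) - 1   ⇒   f'(x) = e^(x)
  g(x) = ln(x + 1)   ⇒   g'(x) = 1/(x + 1)
  lim(x→0) f'(x)/g'(x) = lim(x→0) (e^(x))/(1/(x + 1))
  = 1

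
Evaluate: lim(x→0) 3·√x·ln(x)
This is a 0·∞ indeterminate form.

Rewrite 0·∞ as a quotient (0/0 or ∞/∞ form), then apply L'Hôpital's rule:
  lim(x→0) 3·√x·ln(x) = 0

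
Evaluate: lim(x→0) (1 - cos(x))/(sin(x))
This is a 0/0 indeterminate form.

Apply L'Hôpital's rule: differentiate numerator and denominator separately.
  f(x) = 1 - cos(x)   ⇒   f'(x) = sin(x)
  g(x) = sin(x)   ⇒   g'(x) = cos(x)
  lim(x→0) f'(x)/g'(x) = lim(x→0) (sin(x))/(cos(x))
  = 0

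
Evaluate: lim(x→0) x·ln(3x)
This is a 0·∞ indeterminate form.

Rewrite 0·∞ as a quotient (0/0 or ∞/∞ form), then apply L'Hôpital's rule:
  lim(x→0) x·ln(3x) = 0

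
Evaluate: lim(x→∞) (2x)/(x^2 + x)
This is an ∞/∞ indeterminate form.

Apply L'Hôpital's rule: differentiate numerator and denominator separately.
  f(x) = 2·x   ⇒   f'(x) = 2
  g(x) = x^2 + x   ⇒   g'(x) = 2·x + 1
  lim(x→∞) f'(x)/g'(x) = lim(x→∞) (2)/(2·x + 1)
  = 0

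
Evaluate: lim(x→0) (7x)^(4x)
This is an exponential indeterminate form.

For exponential indeterminate forms, take the natural log:
  Let L = lim(x→0) (7x)^(4x)
  Then ln(L) = lim(x→0) [exponent × ln(base)]
  Evaluate using L'Hôpital or standard limits, then exponentiate.
  L = 1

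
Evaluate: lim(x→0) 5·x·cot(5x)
This is a 0·∞ indeterminate form.

Rewrite 0·∞ as a quotient (0/0 or ∞/∞ form), then apply L'Hôpital's rule:
  lim(x→0) 5·x·cot(5x) = 1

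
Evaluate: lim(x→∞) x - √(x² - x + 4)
This is an ∞-∞ indeterminate form.

Combine fractions or rationalize to convert ∞-∞ to 0/0 form:
  lim(x→∞) x - √(x² - x + 4) = 1/2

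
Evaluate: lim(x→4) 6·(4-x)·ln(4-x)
This is a 0·∞ indeterminate form.

Rewrite 0·∞ as a quotient (0/0 or ∞/∞ form), then apply L'Hôpital's rule:
  lim(x→4) 6·(4-x)·ln(4-x) = 0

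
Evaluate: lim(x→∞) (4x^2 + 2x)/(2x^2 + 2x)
This is an ∞/∞ indeterminate form.

Apply L'Hôpital's rule: differentiate numerator and denominator separately.
  f(x) = 4·x^2 + 2·x   ⇒   f'(x) = 8·x + 2
  g(x) = 2·x^2 + 2·x   ⇒   g'(x) = 4·x + 2
  lim(x→∞) f'(x)/g'(x) = lim(x→∞) (8·x + 2)/(4·x + 2)
  = 2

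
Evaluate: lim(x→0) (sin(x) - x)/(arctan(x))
This is a 0/0 indeterminate form.

Apply L'Hôpital's rule: differentiate numerator and denominator separately.
  f(x) = -x + sin(x)   ⇒   f'(x) = cos(x) - 1
  g(x) = atan(x)   ⇒   g'(x) = 1/(x^2 + 1)
  lim(x→0) f'(x)/g'(x) = lim(x→0) (cos(x) - 1)/(1/(x^2 + 1))
  = 0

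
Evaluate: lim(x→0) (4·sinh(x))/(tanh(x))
This is a 0/0 indeterminate form.

Apply L'Hôpital's rule: differentiate numerator and denominator separately.
  f(x) = 4·sinh(x)   ⇒   f'(x) = 4·cosh(x)
  g(x) = tanh(x)   ⇒   g'(x) = 1 - tanh(x)^2
  lim(x→0) f'(x)/g'(x) = lim(x→0) (4·cosh(x))/(1 - tanh(x)^2)
  = 4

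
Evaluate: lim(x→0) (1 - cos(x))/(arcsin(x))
This is a 0/0 indeterminate form.

Apply L'Hôpital's rule: differentiate numerator and denominator separately.
  f(x) = 1 - cos(x)   ⇒   f'(x) = sin(x)
  g(x) = asin(x)   ⇒   g'(x) = 1/sqrt(1 - x^2)
  lim(x→0) f'(x)/g'(x) = lim(x→0) (sin(x))/(1/sqrt(1 - x^2))
  = 0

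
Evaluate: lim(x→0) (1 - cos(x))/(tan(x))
This is a 0/0 indeterminate form.

Apply L'Hôpital's rule: differentiate numerator and denominator separately.
  f(x) = 1 - cos(x)   ⇒   f'(x) = sin(x)
  g(x) = tan(x)   ⇒   g'(x) = tan(x)^2 + 1
  lim(x→0) f'(x)/g'(x) = lim(x→0) (sin(x))/(tan(x)^2 + 1)
  = 0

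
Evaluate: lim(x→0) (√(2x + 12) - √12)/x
This is a standard limit.

Factor or rationalize the expression:
  lim(x→0) (√(2x + 12) - √12)/x = sqrt(3)/6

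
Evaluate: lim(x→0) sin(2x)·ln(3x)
This is a 0·∞ indeterminate form.

Rewrite 0·∞ as a quotient (0/0 or ∞/∞ form), then apply L'Hôpital's rule:
  lim(x→0) sin(2x)·ln(3x) = 0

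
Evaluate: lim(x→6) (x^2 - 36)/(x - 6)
This is a standard limit.

Factor or rationalize the expression:
  lim(x→6) (x^2 - 36)/(x - 6) = 12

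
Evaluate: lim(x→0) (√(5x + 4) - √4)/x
This is a standard limit.

Factor or rationalize the expression:
  lim(x→0) (√(5x + 4) - √4)/x = 5/4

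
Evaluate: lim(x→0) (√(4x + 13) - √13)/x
This is a standard limit.

Factor or rationalize the expression:
  lim(x→0) (√(4x + 13) - √13)/x = 2·sqrt(13)/13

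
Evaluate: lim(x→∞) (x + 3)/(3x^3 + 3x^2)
This is an ∞/∞ indeterminate form.

Apply L'Hôpital's rule: differentiate numerator and denominator separately.
  f(x) = x + 3   ⇒   f'(x) = 1
  g(x) = 3·x^3 + 3·x^2   ⇒   g'(x) = 9·x^2 + 6·x
  lim(x→∞) f'(x)/g'(x) = lim(x→∞) (1)/(9·x^2 + 6·x)
  = 0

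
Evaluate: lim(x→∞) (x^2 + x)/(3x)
This is an ∞/∞ indeterminate form.

Apply L'Hôpital's rule: differentiate numerator and denominator separately.
  f(x) = x^2 + x   ⇒   f'(x) = 2·x + 1
  g(x) = 3·x   ⇒   g'(x) = 3
  lim(x→∞) f'(x)/g'(x) = lim(x→∞) (2·x + 1)/(3)
  = ∞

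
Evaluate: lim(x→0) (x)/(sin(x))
This is a 0/0 indeterminate form.

Apply L'Hôpital's rule: differentiate numerator and denominator separately.
  f(x) = x   ⇒   f'(x) = 1
  g(x) = sin(x)   ⇒   g'(x) = cos(x)
  lim(x→0) f'(x)/g'(x) = lim(x→0) (1)/(cos(x))
  = 1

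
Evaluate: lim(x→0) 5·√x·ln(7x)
This is a 0·∞ indeterminate form.

Rewrite 0·∞ as a quotient (0/0 or ∞/∞ form), then apply L'Hôpital's rule:
  lim(x→0) 5·√x·ln(7x) = 0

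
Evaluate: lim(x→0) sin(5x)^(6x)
This is an exponential indeterminate form.

For exponential indeterminate forms, take the natural log:
  Let L = lim(x→0) sin(5x)^(6x)
  Then ln(L) = lim(x→0) [exponent × ln(base)]
  Evaluate using L'Hôpital or standard limits, then exponentiate.
  L = 1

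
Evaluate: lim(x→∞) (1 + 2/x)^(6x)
This is an exponential indeterminate form.

For exponential indeterminate forms, take the natural log:
  Let L = lim(x→∞) (1 + 2/x)^(6x)
  Then ln(L) = lim(x→∞) [exponent × ln(base)]
  Evaluate using L'Hôpital or standard limits, then exponentiate.
  L = e^(12)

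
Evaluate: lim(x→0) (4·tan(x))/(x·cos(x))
This is a 0/0 indeterminate form.

Apply L'Hôpital's rule: differentiate numerator and denominator separately.
  f(x) = 4·tan(x)   ⇒   f'(x) = 4·tan(x)^2 + 4
  g(x) = x·cos(x)   ⇒   g'(x) = -x·sin(x) + cos(x)
  lim(x→0) f'(x)/g'(x) = lim(x→0) (4·tan(x)^2 + 4)/(-x·sin(x) + cos(x))
  = 4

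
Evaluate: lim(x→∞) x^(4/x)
This is an exponential indeterminate form.

For exponential indeterminate forms, take the natural log:
  Let L = lim(x→∞) x^(4/x)
  Then ln(L) = lim(x→∞) [exponent × ln(base)]
  Evaluate using L'Hôpital or standard limits, then exponentiate.
  L = 1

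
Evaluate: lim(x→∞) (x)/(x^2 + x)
This is an ∞/∞ indeterminate form.

Apply L'Hôpital's rule: differentiate numerator and denominator separately.
  f(x) = x   ⇒   f'(x) = 1
  g(x) = x^2 + x   ⇒   g'(x) = 2·x + 1
  lim(x→∞) f'(x)/g'(x) = lim(x→∞) (1)/(2·x + 1)
  = 0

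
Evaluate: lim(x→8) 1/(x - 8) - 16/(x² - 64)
This is an ∞-∞ indeterminate form.

Combine fractions or rationalize to convert ∞-∞ to 0/0 form:
  lim(x→8) 1/(x - 8) - 16/(x² - 64) = 1/16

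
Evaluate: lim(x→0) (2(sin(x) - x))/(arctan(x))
This is a 0/0 indeterminate form.

Apply L'Hôpital's rule: differentiate numerator and denominator separately.
  f(x) = -2·x + 2·sin(x)   ⇒   f'(x) = 2·cos(x) - 2
  g(x) = atan(x)   ⇒   g'(x) = 1/(x^2 + 1)
  lim(x→0) f'(x)/g'(x) = lim(x→0) (2·cos(x) - 2)/(1/(x^2 + 1))
  = 0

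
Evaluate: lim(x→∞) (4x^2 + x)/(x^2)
This is an ∞/∞ indeterminate form.

Apply L'Hôpital's rule: differentiate numerator and denominator separately.
  f(x) = 4·x^2 + x   ⇒   f'(x) = 8·x + 1
  g(x) = x^2   ⇒   g'(x) = 2·x
  lim(x→∞) f'(x)/g'(x) = lim(x→∞) (8·x + 1)/(2·x)
  = 4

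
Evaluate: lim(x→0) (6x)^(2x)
This is an exponential indeterminate form.

For exponential indeterminate forms, take the natural log:
  Let L = lim(x→0) (6x)^(2x)
  Then ln(L) = lim(x→0) [exponent × ln(base)]
  Evaluate using L'Hôpital or standard limits, then exponentiate.
  L = 1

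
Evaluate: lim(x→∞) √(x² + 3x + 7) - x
This is an ∞-∞ indeterminate form.

Combine fractions or rationalize to convert ∞-∞ to 0/0 form:
  lim(x→∞) √(x² + 3x + 7) - x = 3/2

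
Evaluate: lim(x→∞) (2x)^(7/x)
This is an exponential indeterminate form.

For exponential indeterminate forms, take the natural log:
  Let L = lim(x→∞) (2x)^(7/x)
  Then ln(L) = lim(x→∞) [exponent × ln(base)]
  Evaluate using L'Hôpital or standard limits, then exponentiate.
  L = 1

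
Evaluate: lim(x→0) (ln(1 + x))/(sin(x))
This is a 0/0 indeterminate form.

Apply L'Hôpital's rule: differentiate numerator and denominator separately.
  f(x) = ln(x + 1)   ⇒   f'(x) = 1/(x + 1)
  g(x) = sin(x)   ⇒   g'(x) = cos(x)
  lim(x→0) f'(x)/g'(x) = lim(x→0) (1/(x + 1))/(cos(x))
  = 1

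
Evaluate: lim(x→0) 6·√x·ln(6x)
This is a 0·∞ indeterminate form.

Rewrite 0·∞ as a quotient (0/0 or ∞/∞ form), then apply L'Hôpital's rule:
  lim(x→0) 6·√x·ln(6x) = 0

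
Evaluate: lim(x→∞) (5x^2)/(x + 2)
This is an ∞/∞ indeterminate form.

Apply L'Hôpital's rule: differentiate numerator and denominator separately.
  f(x) = 5·x^2   ⇒   f'(x) = 10·x
  g(x) = x + 2   ⇒   g'(x) = 1
  lim(x→∞) f'(x)/g'(x) = lim(x→∞) (10·x)/(1)
  = ∞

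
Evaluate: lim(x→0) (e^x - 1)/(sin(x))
This is a 0/0 indeterminate form.

Apply L'Hôpital's rule: differentiate numerator and denominator separately.
  f(x) = e^(x) - 1   ⇒   f'(x) = e^(x)
  g(x) = sin(x)   ⇒   g'(x) = cos(x)
  lim(x→0) f'(x)/g'(x) = lim(x→0) (e^(x))/(cos(x))
  = 1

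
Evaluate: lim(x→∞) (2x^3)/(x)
This is an ∞/∞ indeterminate form.

Apply L'Hôpital's rule: differentiate numerator and denominator separately.
  f(x) = 2·x^3   ⇒   f'(x) = 6·x^2
  g(x) = x   ⇒   g'(x) = 1
  lim(x→∞) f'(x)/g'(x) = lim(x→∞) (6·x^2)/(1)
  = ∞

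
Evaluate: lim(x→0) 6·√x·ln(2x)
This is a 0·∞ indeterminate form.

Rewrite 0·∞ as a quotient (0/0 or ∞/∞ form), then apply L'Hôpital's rule:
  lim(x→0) 6·√x·ln(2x) = 0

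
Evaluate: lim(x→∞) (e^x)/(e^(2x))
This is an ∞/∞ indeterminate form.

Apply L'Hôpital's rule: differentiate numerator and denominator separately.
  f(x) = e^(x)   ⇒   f'(x) = e^(x)
  g(x) = e^(2·x)   ⇒   g'(x) = 2·e^(2·x)
  lim(x→∞) f'(x)/g'(x) = lim(x→∞) (e^(x))/(2·e^(2·x))
  = 0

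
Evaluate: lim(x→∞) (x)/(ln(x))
This is an ∞/∞ indeterminate form.

Apply L'Hôpital's rule: differentiate numerator and denominator separately.
  f(x) = x   ⇒   f'(x) = 1
  g(x) = ln(x)   ⇒   g'(x) = 1/x
  lim(x→∞) f'(x)/g'(x) = lim(x→∞) (1)/(1/x)
  = ∞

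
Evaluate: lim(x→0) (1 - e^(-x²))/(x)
This is a 0/0 indeterminate form.

Apply L'Hôpital's rule: differentiate numerator and denominator separately.
  f(x) = 1 - e^(-x^2)   ⇒   f'(x) = 2·x·e^(-x^2)
  g(x) = x   ⇒   g'(x) = 1
  lim(x→0) f'(x)/g'(x) = lim(x→0) (2·x·e^(-x^2))/(1)
  = 0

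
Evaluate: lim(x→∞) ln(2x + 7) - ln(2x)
This is an ∞-∞ indeterminate form.

Combine fractions or rationalize to convert ∞-∞ to 0/0 form:
  lim(x→∞) ln(2x + 7) - ln(2x) = 0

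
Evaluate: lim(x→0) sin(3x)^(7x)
This is an exponential indeterminate form.

For exponential indeterminate forms, take the natural log:
  Let L = lim(x→0) sin(3x)^(7x)
  Then ln(L) = lim(x→0) [exponent × ln(base)]
  Evaluate using L'Hôpital or standard limits, then exponentiate.
  L = 1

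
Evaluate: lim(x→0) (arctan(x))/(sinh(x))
This is a 0/0 indeterminate form.

Apply L'Hôpital's rule: differentiate numerator and denominator separately.
  f(x) = atan(x)   ⇒   f'(x) = 1/(x^2 + 1)
  g(x) = sinh(x)   ⇒   g'(x) = cosh(x)
  lim(x→0) f'(x)/g'(x) = lim(x→0) (1/(x^2 + 1))/(cosh(x))
  = 1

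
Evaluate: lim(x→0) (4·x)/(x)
This is a 0/0 indeterminate form.

Apply L'Hôpital's rule: differentiate numerator and denominator separately.
  f(x) = 4·x   ⇒   f'(x) = 4
  g(x) = x   ⇒   g'(x) = 1
  lim(x→0) f'(x)/g'(x) = lim(x→0) (4)/(1)
  = 4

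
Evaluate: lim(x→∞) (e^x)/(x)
This is an ∞/∞ indeterminate form.

Apply L'Hôpital's rule: differentiate numerator and denominator separately.
  f(x) = e^(x)   ⇒   f'(x) = e^(x)
  g(x) = x   ⇒   g'(x) = 1
  lim(x→∞) f'(x)/g'(x) = lim(x→∞) (e^(x))/(1)
  = ∞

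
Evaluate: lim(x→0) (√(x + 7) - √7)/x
This is a standard limit.

Factor or rationalize the expression:
  lim(x→0) (√(x + 7) - √7)/x = sqrt(7)/14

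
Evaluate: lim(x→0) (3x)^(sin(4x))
This is an exponential indeterminate form.

For exponential indeterminate forms, take the natural log:
  Let L = lim(x→0) (3x)^(sin(4x))
  Then ln(L) = lim(x→0) [exponent × ln(base)]
  Evaluate using L'Hôpital or standard limits, then exponentiate.
  L = 1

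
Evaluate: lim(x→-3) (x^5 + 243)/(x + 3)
This is a standard limit.

Factor or rationalize the expression:
  lim(x→-3) (x^5 + 243)/(x + 3) = 405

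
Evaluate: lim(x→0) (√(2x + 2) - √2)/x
This is a standard limit.

Factor or rationalize the expression:
  lim(x→0) (√(2x + 2) - √2)/x = sqrt(2)/2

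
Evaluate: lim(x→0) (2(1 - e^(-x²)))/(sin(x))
This is a 0/0 indeterminate form.

Apply L'Hôpital's rule: differentiate numerator and denominator separately.
  f(x) = 2 - 2·e^(-x^2)   ⇒   f'(x) = 4·x·e^(-x^2)
  g(x) = sin(x)   ⇒   g'(x) = cos(x)
  lim(x→0) f'(x)/g'(x) = lim(x→0) (4·x·e^(-x^2))/(cos(x))
  = 0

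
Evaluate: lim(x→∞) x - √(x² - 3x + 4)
This is an ∞-∞ indeterminate form.

Combine fractions or rationalize to convert ∞-∞ to 0/0 form:
  lim(x→∞) x - √(x² - 3x + 4) = 3/2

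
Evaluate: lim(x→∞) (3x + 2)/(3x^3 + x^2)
This is an ∞/∞ indeterminate form.

Apply L'Hôpital's rule: differentiate numerator and denominator separately.
  f(x) = 3·x + 2   ⇒   f'(x) = 3
  g(x) = 3·x^3 + x^2   ⇒   g'(x) = 9·x^2 + 2·x
  lim(x→∞) f'(x)/g'(x) = lim(x→∞) (3)/(9·x^2 + 2·x)
  = 0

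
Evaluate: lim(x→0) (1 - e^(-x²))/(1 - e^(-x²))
This is a 0/0 indeterminate form.

Apply L'Hôpital's rule: differentiate numerator and denominator separately.
  f(x) = 1 - e^(-x^2)   ⇒   f'(x) = 2·x·e^(-x^2)
  g(x) = 1 - e^(-x^2)   ⇒   g'(x) = 2·x·e^(-x^2)
  lim(x→0) f'(x)/g'(x) = lim(x→0) (2·x·e^(-x^2))/(2·x·e^(-x^2))
  = 1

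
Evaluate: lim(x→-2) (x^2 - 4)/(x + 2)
This is a standard limit.

Factor or rationalize the expression:
  lim(x→-2) (x^2 - 4)/(x + 2) = -4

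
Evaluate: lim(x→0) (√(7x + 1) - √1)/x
This is a standard limit.

Factor or rationalize the expression:
  lim(x→0) (√(7x + 1) - √1)/x = 7/2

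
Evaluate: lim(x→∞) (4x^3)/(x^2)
This is an ∞/∞ indeterminate form.

Apply L'Hôpital's rule: differentiate numerator and denominator separately.
  f(x) = 4·x^3   ⇒   f'(x) = 12·x^2
  g(x) = x^2   ⇒   g'(x) = 2·x
  lim(x→∞) f'(x)/g'(x) = lim(x→∞) (12·x^2)/(2·x)
  = ∞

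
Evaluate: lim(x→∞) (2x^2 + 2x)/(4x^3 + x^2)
This is an ∞/∞ indeterminate form.

Apply L'Hôpital's rule: differentiate numerator and denominator separately.
  f(x) = 2·x^2 + 2·x   ⇒   f'(x) = 4·x + 2
  g(x) = 4·x^3 + x^2   ⇒   g'(x) = 12·x^2 + 2·x
  lim(x→∞) f'(x)/g'(x) = lim(x→∞) (4·x + 2)/(12·x^2 + 2·x)
  = 0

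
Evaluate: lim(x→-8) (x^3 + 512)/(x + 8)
This is a standard limit.

Factor or rationalize the expression:
  lim(x→-8) (x^3 + 512)/(x + 8) = 192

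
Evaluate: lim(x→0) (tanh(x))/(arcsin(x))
This is a 0/0 indeterminate form.

Apply L'Hôpital's rule: differentiate numerator and denominator separately.
  f(x) = tanh(x)   ⇒   f'(x) = 1 - tanh(x)^2
  g(x) = asin(x)   ⇒   g'(x) = 1/sqrt(1 - x^2)
  lim(x→0) f'(x)/g'(x) = lim(x→0) (1 - tanh(x)^2)/(1/sqrt(1 - x^2))
  = 1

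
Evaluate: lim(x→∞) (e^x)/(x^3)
This is an ∞/∞ indeterminate form.

Apply L'Hôpital's rule: differentiate numerator and denominator separately.
  f(x) = e^(x)   ⇒   f'(x) = e^(x)
  g(x) = x^3   ⇒   g'(x) = 3·x^2
  lim(x→∞) f'(x)/g'(x) = lim(x→∞) (e^(x))/(3·x^2)
  = ∞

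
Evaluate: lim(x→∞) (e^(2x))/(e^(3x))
This is an ∞/∞ indeterminate form.

Apply L'Hôpital's rule: differentiate numerator and denominator separately.
  f(x) = e^(2·x)   ⇒   f'(x) = 2·e^(2·x)
  g(x) = e^(3·x)   ⇒   g'(x) = 3·e^(3·x)
  lim(x→∞) f'(x)/g'(x) = lim(x→∞) (2·e^(2·x))/(3·e^(3·x))
  = 0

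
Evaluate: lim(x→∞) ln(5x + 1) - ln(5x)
This is an ∞-∞ indeterminate form.

Combine fractions or rationalize to convert ∞-∞ to 0/0 form:
  lim(x→∞) ln(5x + 1) - ln(5x) = 0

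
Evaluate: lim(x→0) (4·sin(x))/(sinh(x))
This is a 0/0 indeterminate form.

Apply L'Hôpital's rule: differentiate numerator and denominator separately.
  f(x) = 4·sin(x)   ⇒   f'(x) = 4·cos(x)
  g(x) = sinh(x)   ⇒   g'(x) = cosh(x)
  lim(x→0) f'(x)/g'(x) = lim(x→0) (4·cos(x))/(cosh(x))
  = 4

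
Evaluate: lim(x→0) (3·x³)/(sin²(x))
This is a 0/0 indeterminate form.

Apply L'Hôpital's rule: differentiate numerator and denominator separately.
  f(x) = 3·x^3   ⇒   f'(x) = 9·x^2
  g(x) = sin(x)^2   ⇒   g'(x) = 2·sin(x)·cos(x)
  lim(x→0) f'(x)/g'(x) = lim(x→0) (9·x^2)/(2·sin(x)·cos(x))
  = 0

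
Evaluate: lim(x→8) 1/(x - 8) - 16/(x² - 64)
This is an ∞-∞ indeterminate form.

Combine fractions or rationalize to convert ∞-∞ to 0/0 form:
  lim(x→8) 1/(x - 8) - 16/(x² - 64) = 1/16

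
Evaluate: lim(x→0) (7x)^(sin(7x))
This is an exponential indeterminate form.

For exponential indeterminate forms, take the natural log:
  Let L = lim(x→0) (7x)^(sin(7x))
  Then ln(L) = lim(x→0) [exponent × ln(base)]
  Evaluate using L'Hôpital or standard limits, then exponentiate.
  L = 1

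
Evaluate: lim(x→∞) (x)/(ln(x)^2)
This is an ∞/∞ indeterminate form.

Apply L'Hôpital's rule: differentiate numerator and denominator separately.
  f(x) = x   ⇒   f'(x) = 1
  g(x) = ln(x)^2   ⇒   g'(x) = 2·ln(x)/x
  lim(x→∞) f'(x)/g'(x) = lim(x→∞) (1)/(2·ln(x)/x)
  = ∞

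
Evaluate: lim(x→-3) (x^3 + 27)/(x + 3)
This is a standard limit.

Factor or rationalize the expression:
  lim(x→-3) (x^3 + 27)/(x + 3) = 27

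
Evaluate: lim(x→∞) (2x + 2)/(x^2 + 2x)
This is an ∞/∞ indeterminate form.

Apply L'Hôpital's rule: differentiate numerator and denominator separately.
  f(x) = 2·x + 2   ⇒   f'(x) = 2
  g(x) = x^2 + 2·x   ⇒   g'(x) = 2·x + 2
  lim(x→∞) f'(x)/g'(x) = lim(x→∞) (2)/(2·x + 2)
  = 0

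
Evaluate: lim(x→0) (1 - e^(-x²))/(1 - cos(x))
This is a 0/0 indeterminate form.

Apply L'Hôpital's rule: differentiate numerator and denominator separately.
  f(x) = 1 - e^(-x^2)   ⇒   f'(x) = 2·x·e^(-x^2)
  g(x) = 1 - cos(x)   ⇒   g'(x) = sin(x)
  lim(x→0) f'(x)/g'(x) = lim(x→0) (2·x·e^(-x^2))/(sin(x))
  = 2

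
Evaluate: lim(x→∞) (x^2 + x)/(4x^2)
This is an ∞/∞ indeterminate form.

Apply L'Hôpital's rule: differentiate numerator and denominator separately.
  f(x) = x^2 + x   ⇒   f'(x) = 2·x + 1
  g(x) = 4·x^2   ⇒   g'(x) = 8·x
  lim(x→∞) f'(x)/g'(x) = lim(x→∞) (2·x + 1)/(8·x)
  = 1/4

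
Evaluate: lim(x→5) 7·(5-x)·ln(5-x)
This is a 0·∞ indeterminate form.

Rewrite 0·∞ as a quotient (0/0 or ∞/∞ form), then apply L'Hôpital's rule:
  lim(x→5) 7·(5-x)·ln(5-x) = 0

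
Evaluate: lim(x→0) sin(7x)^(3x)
This is an exponential indeterminate form.

For exponential indeterminate forms, take the natural log:
  Let L = lim(x→0) sin(7x)^(3x)
  Then ln(L) = lim(x→0) [exponent × ln(base)]
  Evaluate using L'Hôpital or standard limits, then exponentiate.
  L = 1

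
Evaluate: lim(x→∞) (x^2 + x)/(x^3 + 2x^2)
This is an ∞/∞ indeterminate form.

Apply L'Hôpital's rule: differentiate numerator and denominator separately.
  f(x) = x^2 + x   ⇒   f'(x) = 2·x + 1
  g(x) = x^3 + 2·x^2   ⇒   g'(x) = 3·x^2 + 4·x
  lim(x→∞) f'(x)/g'(x) = lim(x→∞) (2·x + 1)/(3·x^2 + 4·x)
  = 0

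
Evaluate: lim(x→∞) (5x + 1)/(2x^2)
This is an ∞/∞ indeterminate form.

Apply L'Hôpital's rule: differentiate numerator and denominator separately.
  f(x) = 5·x + 1   ⇒   f'(x) = 5
  g(x) = 2·x^2   ⇒   g'(x) = 4·x
  lim(x→∞) f'(x)/g'(x) = lim(x→∞) (5)/(4·x)
  = 0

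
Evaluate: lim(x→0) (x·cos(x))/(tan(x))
This is a 0/0 indeterminate form.

Apply L'Hôpital's rule: differentiate numerator and denominator separately.
  f(x) = x·cos(x)   ⇒   f'(x) = -x·sin(x) + cos(x)
  g(x) = tan(x)   ⇒   g'(x) = tan(x)^2 + 1
  lim(x→0) f'(x)/g'(x) = lim(x→0) (-x·sin(x) + cos(x))/(tan(x)^2 + 1)
  = 1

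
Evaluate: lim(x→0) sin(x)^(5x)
This is an exponential indeterminate form.

For exponential indeterminate forms, take the natural log:
  Let L = lim(x→0) sin(x)^(5x)
  Then ln(L) = lim(x→0) [exponent × ln(base)]
  Evaluate using L'Hôpital or standard limits, then exponentiate.
  L = 1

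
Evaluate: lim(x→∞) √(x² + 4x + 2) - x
This is an ∞-∞ indeterminate form.

Combine fractions or rationalize to convert ∞-∞ to 0/0 form:
  lim(x→∞) √(x² + 4x + 2) - x = 2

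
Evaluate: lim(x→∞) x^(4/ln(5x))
This is an exponential indeterminate form.

For exponential indeterminate forms, take the natural log:
  Let L = lim(x→∞) x^(4/ln(5x))
  Then ln(L) = lim(x→∞) [exponent × ln(base)]
  Evaluate using L'Hôpital or standard limits, then exponentiate.
  L = e^(4)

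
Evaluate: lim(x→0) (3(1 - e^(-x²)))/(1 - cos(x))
This is a 0/0 indeterminate form.

Apply L'Hôpital's rule: differentiate numerator and denominator separately.
  f(x) = 3 - 3·e^(-x^2)   ⇒   f'(x) = 6·x·e^(-x^2)
  g(x) = 1 - cos(x)   ⇒   g'(x) = sin(x)
  lim(x→0) f'(x)/g'(x) = lim(x→0) (6·x·e^(-x^2))/(sin(x))
  = 6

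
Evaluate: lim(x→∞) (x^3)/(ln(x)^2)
This is an ∞/∞ indeterminate form.

Apply L'Hôpital's rule: differentiate numerator and denominator separately.
  f(x) = x^3   ⇒   f'(x) = 3·x^2
  g(x) = ln(x)^2   ⇒   g'(x) = 2·ln(x)/x
  lim(x→∞) f'(x)/g'(x) = lim(x→∞) (3·x^2)/(2·ln(x)/x)
  = ∞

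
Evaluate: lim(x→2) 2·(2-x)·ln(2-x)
This is a 0·∞ indeterminate form.

Rewrite 0·∞ as a quotient (0/0 or ∞/∞ form), then apply L'Hôpital's rule:
  lim(x→2) 2·(2-x)·ln(2-x) = 0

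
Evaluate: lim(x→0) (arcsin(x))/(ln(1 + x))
This is a 0/0 indeterminate form.

Apply L'Hôpital's rule: differentiate numerator and denominator separately.
  f(x) = asin(x)   ⇒   f'(x) = 1/sqrt(1 - x^2)
  g(x) = ln(x + 1)   ⇒   g'(x) = 1/(x + 1)
  lim(x→0) f'(x)/g'(x) = lim(x→0) (1/sqrt(1 - x^2))/(1/(x + 1))
  = 1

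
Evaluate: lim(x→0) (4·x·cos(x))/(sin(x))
This is a 0/0 indeterminate form.

Apply L'Hôpital's rule: differentiate numerator and denominator separately.
  f(x) = 4·x·cos(x)   ⇒   f'(x) = -4·x·sin(x) + 4·cos(x)
  g(x) = sin(x)   ⇒   g'(x) = cos(x)
  lim(x→0) f'(x)/g'(x) = lim(x→0) (-4·x·sin(x) + 4·cos(x))/(cos(x))
  = 4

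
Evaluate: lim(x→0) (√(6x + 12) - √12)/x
This is a standard limit.

Factor or rationalize the expression:
  lim(x→0) (√(6x + 12) - √12)/x = sqrt(3)/2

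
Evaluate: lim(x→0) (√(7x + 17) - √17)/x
This is a standard limit.

Factor or rationalize the expression:
  lim(x→0) (√(7x + 17) - √17)/x = 7·sqrt(17)/34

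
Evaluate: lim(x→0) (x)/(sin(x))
This is a 0/0 indeterminate form.

Apply L'Hôpital's rule: differentiate numerator and denominator separately.
  f(x) = x   ⇒   f'(x) = 1
  g(x) = sin(x)   ⇒   g'(x) = cos(x)
  lim(x→0) f'(x)/g'(x) = lim(x→0) (1)/(cos(x))
  = 1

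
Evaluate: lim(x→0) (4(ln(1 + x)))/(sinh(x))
This is a 0/0 indeterminate form.

Apply L'Hôpital's rule: differentiate numerator and denominator separately.
  f(x) = 4·ln(x + 1)   ⇒   f'(x) = 4/(x + 1)
  g(x) = sinh(x)   ⇒   g'(x) = cosh(x)
  lim(x→0) f'(x)/g'(x) = lim(x→0) (4/(x + 1))/(cosh(x))
  = 4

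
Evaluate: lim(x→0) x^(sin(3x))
This is an exponential indeterminate form.

For exponential indeterminate forms, take the natural log:
  Let L = lim(x→0) x^(sin(3x))
  Then ln(L) = lim(x→0) [exponent × ln(base)]
  Evaluate using L'Hôpital or standard limits, then exponentiate.
  L = 1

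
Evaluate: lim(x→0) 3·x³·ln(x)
This is a 0·∞ indeterminate form.

Rewrite 0·∞ as a quotient (0/0 or ∞/∞ form), then apply L'Hôpital's rule:
  lim(x→0) 3·x³·ln(x) = 0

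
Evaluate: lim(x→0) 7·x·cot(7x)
This is a 0·∞ indeterminate form.

Rewrite 0·∞ as a quotient (0/0 or ∞/∞ form), then apply L'Hôpital's rule:
  lim(x→0) 7·x·cot(7x) = 1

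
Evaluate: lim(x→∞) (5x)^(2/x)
This is an exponential indeterminate form.

For exponential indeterminate forms, take the natural log:
  Let L = lim(x→∞) (5x)^(2/x)
  Then ln(L) = lim(x→∞) [exponent × ln(base)]
  Evaluate using L'Hôpital or standard limits, then exponentiate.
  L = 1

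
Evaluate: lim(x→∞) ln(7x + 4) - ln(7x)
This is an ∞-∞ indeterminate form.

Combine fractions or rationalize to convert ∞-∞ to 0/0 form:
  lim(x→∞) ln(7x + 4) - ln(7x) = 0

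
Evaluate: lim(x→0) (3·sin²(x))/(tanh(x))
This is a 0/0 indeterminate form.

Apply L'Hôpital's rule: differentiate numerator and denominator separately.
  f(x) = 3·sin(x)^2   ⇒   f'(x) = 6·sin(x)·cos(x)
  g(x) = tanh(x)   ⇒   g'(x) = 1 - tanh(x)^2
  lim(x→0) f'(x)/g'(x) = lim(x→0) (6·sin(x)·cos(x))/(1 - tanh(x)^2)
  = 0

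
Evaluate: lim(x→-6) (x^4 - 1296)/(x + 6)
This is a standard limit.

Factor or rationalize the expression:
  lim(x→-6) (x^4 - 1296)/(x + 6) = -864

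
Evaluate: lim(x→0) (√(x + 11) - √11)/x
This is a standard limit.

Factor or rationalize the expression:
  lim(x→0) (√(x + 11) - √11)/x = sqrt(11)/22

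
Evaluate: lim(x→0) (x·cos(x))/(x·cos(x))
This is a 0/0 indeterminate form.

Apply L'Hôpital's rule: differentiate numerator and denominator separately.
  f(x) = x·cos(x)   ⇒   f'(x) = -x·sin(x) + cos(x)
  g(x) = x·cos(x)   ⇒   g'(x) = -x·sin(x) + cos(x)
  lim(x→0) f'(x)/g'(x) = lim(x→0) (-x·sin(x) + cos(x))/(-x·sin(x) + cos(x))
  = 1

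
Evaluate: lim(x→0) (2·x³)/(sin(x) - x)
This is a 0/0 indeterminate form.

Apply L'Hôpital's rule: differentiate numerator and denominator separately.
  f(x) = 2·x^3   ⇒   f'(x) = 6·x^2
  g(x) = -x + sin(x)   ⇒   g'(x) = cos(x) - 1
  lim(x→0) f'(x)/g'(x) = lim(x→0) (6·x^2)/(cos(x) - 1)
  = -12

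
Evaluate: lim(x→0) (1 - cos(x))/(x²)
This is a 0/0 indeterminate form.

Apply L'Hôpital's rule: differentiate numerator and denominator separately.
  f(x) = 1 - cos(x)   ⇒   f'(x) = sin(x)
  g(x) = x^2   ⇒   g'(x) = 2·x
  lim(x→0) f'(x)/g'(x) = lim(x→0) (sin(x))/(2·x)
  = 1/2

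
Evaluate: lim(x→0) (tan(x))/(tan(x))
This is a 0/0 indeterminate form.

Apply L'Hôpital's rule: differentiate numerator and denominator separately.
  f(x) = tan(x)   ⇒   f'(x) = tan(x)^2 + 1
  g(x) = tan(x)   ⇒   g'(x) = tan(x)^2 + 1
  lim(x→0) f'(x)/g'(x) = lim(x→0) (tan(x)^2 + 1)/(tan(x)^2 + 1)
  = 1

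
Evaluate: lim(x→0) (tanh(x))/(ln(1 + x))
This is a 0/0 indeterminate form.

Apply L'Hôpital's rule: differentiate numerator and denominator separately.
  f(x) = tanh(x)   ⇒   f'(x) = 1 - tanh(x)^2
  g(x) = ln(x + 1)   ⇒   g'(x) = 1/(x + 1)
  lim(x→0) f'(x)/g'(x) = lim(x→0) (1 - tanh(x)^2)/(1/(x + 1))
  = 1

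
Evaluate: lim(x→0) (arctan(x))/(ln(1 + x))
This is a 0/0 indeterminate form.

Apply L'Hôpital's rule: differentiate numerator and denominator separately.
  f(x) = atan(x)   ⇒   f'(x) = 1/(x^2 + 1)
  g(x) = ln(x + 1)   ⇒   g'(x) = 1/(x + 1)
  lim(x→0) f'(x)/g'(x) = lim(x→0) (1/(x^2 + 1))/(1/(x + 1))
  = 1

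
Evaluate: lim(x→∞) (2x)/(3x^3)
This is an ∞/∞ indeterminate form.

Apply L'Hôpital's rule: differentiate numerator and denominator separately.
  f(x) = 2·x   ⇒   f'(x) = 2
  g(x) = 3·x^3   ⇒   g'(x) = 9·x^2
  lim(x→∞) f'(x)/g'(x) = lim(x→∞) (2)/(9·x^2)
  = 0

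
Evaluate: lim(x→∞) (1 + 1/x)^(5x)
This is an exponential indeterminate form.

For exponential indeterminate forms, take the natural log:
  Let L = lim(x→∞) (1 + 1/x)^(5x)
  Then ln(L) = lim(x→∞) [exponent × ln(base)]
  Evaluate using L'Hôpital or standard limits, then exponentiate.
  L = e^(5)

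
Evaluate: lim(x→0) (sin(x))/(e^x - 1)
This is a 0/0 indeterminate form.

Apply L'Hôpital's rule: differentiate numerator and denominator separately.
  f(x) = sin(x)   ⇒   f'(x) = cos(x)
  g(x) = e^(x) - 1   ⇒   g'(x) = e^(x)
  lim(x→0) f'(x)/g'(x) = lim(x→0) (cos(x))/(e^(x))
  = 1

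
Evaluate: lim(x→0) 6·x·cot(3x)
This is a 0·∞ indeterminate form.

Rewrite 0·∞ as a quotient (0/0 or ∞/∞ form), then apply L'Hôpital's rule:
  lim(x→0) 6·x·cot(3x) = 2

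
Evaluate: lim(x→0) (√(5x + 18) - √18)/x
This is a standard limit.

Factor or rationalize the expression:
  lim(x→0) (√(5x + 18) - √18)/x = 5·sqrt(2)/12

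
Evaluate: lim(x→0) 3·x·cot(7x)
This is a 0·∞ indeterminate form.

Rewrite 0·∞ as a quotient (0/0 or ∞/∞ form), then apply L'Hôpital's rule:
  lim(x→0) 3·x·cot(7x) = 3/7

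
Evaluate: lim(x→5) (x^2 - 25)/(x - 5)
This is a standard limit.

Factor or rationalize the expression:
  lim(x→5) (x^2 - 25)/(x - 5) = 10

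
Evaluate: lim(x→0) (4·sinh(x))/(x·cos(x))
This is a 0/0 indeterminate form.

Apply L'Hôpital's rule: differentiate numerator and denominator separately.
  f(x) = 4·sinh(x)   ⇒   f'(x) = 4·cosh(x)
  g(x) = x·cos(x)   ⇒   g'(x) = -x·sin(x) + cos(x)
  lim(x→0) f'(x)/g'(x) = lim(x→0) (4·cosh(x))/(-x·sin(x) + cos(x))
  = 4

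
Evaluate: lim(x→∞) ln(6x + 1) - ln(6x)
This is an ∞-∞ indeterminate form.

Combine fractions or rationalize to convert ∞-∞ to 0/0 form:
  lim(x→∞) ln(6x + 1) - ln(6x) = 0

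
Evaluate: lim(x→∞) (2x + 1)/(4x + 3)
This is an ∞/∞ indeterminate form.

Apply L'Hôpital's rule: differentiate numerator and denominator separately.
  f(x) = 2·x + 1   ⇒   f'(x) = 2
  g(x) = 4·x + 3   ⇒   g'(x) = 4
  lim(x→∞) f'(x)/g'(x) = lim(x→∞) (2)/(4)
  = 1/2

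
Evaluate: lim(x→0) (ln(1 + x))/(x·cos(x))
This is a 0/0 indeterminate form.

Apply L'Hôpital's rule: differentiate numerator and denominator separately.
  f(x) = ln(x + 1)   ⇒   f'(x) = 1/(x + 1)
  g(x) = x·cos(x)   ⇒   g'(x) = -x·sin(x) + cos(x)
  lim(x→0) f'(x)/g'(x) = lim(x→0) (1/(x + 1))/(-x·sin(x) + cos(x))
  = 1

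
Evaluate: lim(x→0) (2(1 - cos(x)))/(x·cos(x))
This is a 0/0 indeterminate form.

Apply L'Hôpital's rule: differentiate numerator and denominator separately.
  f(x) = 2 - 2·cos(x)   ⇒   f'(x) = 2·sin(x)
  g(x) = x·cos(x)   ⇒   g'(x) = -x·sin(x) + cos(x)
  lim(x→0) f'(x)/g'(x) = lim(x→0) (2·sin(x))/(-x·sin(x) + cos(x))
  = 0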